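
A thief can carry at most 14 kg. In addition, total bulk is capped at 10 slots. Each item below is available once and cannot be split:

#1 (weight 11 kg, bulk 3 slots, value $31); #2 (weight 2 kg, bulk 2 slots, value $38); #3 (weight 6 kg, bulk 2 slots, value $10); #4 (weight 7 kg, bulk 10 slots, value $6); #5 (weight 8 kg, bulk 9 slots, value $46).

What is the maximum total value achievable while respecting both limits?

$69

Feasible sets respecting both limits:
- #1+#2: weight 13, bulk 5, value 69
- #2+#3: weight 8, bulk 4, value 48
- #5: weight 8, bulk 9, value 46
- #2: weight 2, bulk 2, value 38
Best: $69.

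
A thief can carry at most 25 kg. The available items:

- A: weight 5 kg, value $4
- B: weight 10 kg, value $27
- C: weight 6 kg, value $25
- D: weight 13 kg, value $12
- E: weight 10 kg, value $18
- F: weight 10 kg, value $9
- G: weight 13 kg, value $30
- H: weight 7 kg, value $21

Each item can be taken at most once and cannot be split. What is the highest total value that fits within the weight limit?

This is a 0/1 knapsack; check combinations near the capacity.
- B+C+H: weight 10+6+7=23, value 27+25+21=73
- C+E+H: weight 6+10+7=23, value 25+18+21=64
- A+C+G: weight 5+6+13=24, value 4+25+30=59
Best: $73.

$73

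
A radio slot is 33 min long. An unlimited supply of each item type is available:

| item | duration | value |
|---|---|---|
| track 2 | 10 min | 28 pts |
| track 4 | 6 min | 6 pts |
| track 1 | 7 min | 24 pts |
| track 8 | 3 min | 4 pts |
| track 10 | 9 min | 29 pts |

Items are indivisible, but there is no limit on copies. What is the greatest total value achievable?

106 pts

Best value-per-unit is track 1 at 24/7; filling with it alone gives 4×24 = 96.
Optimal mix: 2×track 1 + 2×track 10 → duration 32, value 106.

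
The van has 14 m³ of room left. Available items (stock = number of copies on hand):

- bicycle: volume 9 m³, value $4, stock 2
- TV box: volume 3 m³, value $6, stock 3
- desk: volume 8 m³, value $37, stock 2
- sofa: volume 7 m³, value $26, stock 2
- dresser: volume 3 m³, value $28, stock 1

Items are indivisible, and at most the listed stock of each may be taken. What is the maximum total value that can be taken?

Best selections within volume 14 and stock limits:
- 1×TV box + 1×desk + 1×dresser: volume 14, value 71
- 1×desk + 1×dresser: volume 11, value 65
- 1×TV box + 1×sofa + 1×dresser: volume 13, value 60
- 1×sofa + 1×dresser: volume 10, value 54
Best: $71.

$71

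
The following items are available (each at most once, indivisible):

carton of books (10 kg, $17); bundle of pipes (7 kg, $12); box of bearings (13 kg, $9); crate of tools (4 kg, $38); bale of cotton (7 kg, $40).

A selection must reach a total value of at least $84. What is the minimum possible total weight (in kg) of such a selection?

Subsets with value ≥ 84, sorted by total weight:
- bundle of pipes+crate of tools+bale of cotton: weight 18, value 90
- carton of books+crate of tools+bale of cotton: weight 21, value 95
Minimum weight: 18 kg.

18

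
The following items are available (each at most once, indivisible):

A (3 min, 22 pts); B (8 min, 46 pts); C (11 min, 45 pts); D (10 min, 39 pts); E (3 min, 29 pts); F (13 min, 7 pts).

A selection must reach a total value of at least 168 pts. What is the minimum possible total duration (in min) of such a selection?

35

Subsets with value ≥ 168, sorted by total duration:
- A+B+C+D+E: duration 35, value 181
- A+B+C+D+E+F: duration 48, value 188
Minimum duration: 35 min.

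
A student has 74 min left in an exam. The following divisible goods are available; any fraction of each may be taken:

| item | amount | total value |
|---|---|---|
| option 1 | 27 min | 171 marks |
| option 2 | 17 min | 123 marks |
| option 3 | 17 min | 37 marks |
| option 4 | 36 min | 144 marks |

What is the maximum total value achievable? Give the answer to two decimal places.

Take in order of value per unit:
- option 2 (123/17 per unit): all 17 → value 123, running total 123.00
- option 1 (171/27 per unit): all 27 → value 171, running total 294.00
- option 4 (144/36 per unit): 30 of 36 → value 30×144/36 = 120.0000, running total 414.00
Total 414.00.

414.00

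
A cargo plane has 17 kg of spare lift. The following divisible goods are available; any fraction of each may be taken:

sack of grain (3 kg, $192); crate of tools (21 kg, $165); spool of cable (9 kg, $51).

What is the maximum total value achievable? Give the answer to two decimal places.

Take in order of value per unit:
- sack of grain (192/3 per unit): all 3 → value 192, running total 192.00
- crate of tools (165/21 per unit): 14 of 21 → value 14×165/21 = 110.0000, running total 302.00
Total 302.00.

302.00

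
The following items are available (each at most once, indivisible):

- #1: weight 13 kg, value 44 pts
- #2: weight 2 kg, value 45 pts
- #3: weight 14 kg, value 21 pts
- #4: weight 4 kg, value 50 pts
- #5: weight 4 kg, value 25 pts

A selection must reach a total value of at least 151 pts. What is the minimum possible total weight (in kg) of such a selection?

23

Subsets with value ≥ 151, sorted by total weight:
- #1+#2+#4+#5: weight 23, value 164
- #1+#2+#3+#4: weight 33, value 160
- #1+#2+#3+#4+#5: weight 37, value 185
Minimum weight: 23 kg.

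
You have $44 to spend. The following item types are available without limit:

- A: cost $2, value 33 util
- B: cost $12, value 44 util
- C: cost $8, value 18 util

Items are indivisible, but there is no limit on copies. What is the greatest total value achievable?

726 util

Best value-per-unit is A at 33/2, and filling with it alone uses cost 22×2=44. No mix of the others beats 22×33 = 726.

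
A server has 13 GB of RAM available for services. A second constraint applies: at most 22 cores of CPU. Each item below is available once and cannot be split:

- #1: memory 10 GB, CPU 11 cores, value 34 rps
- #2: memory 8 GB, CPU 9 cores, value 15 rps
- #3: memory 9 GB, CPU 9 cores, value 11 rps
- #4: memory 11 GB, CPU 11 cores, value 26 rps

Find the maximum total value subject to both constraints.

Feasible sets respecting both limits:
- #1: memory 10, CPU 11, value 34
- #4: memory 11, CPU 11, value 26
- #2: memory 8, CPU 9, value 15
Best: 34 rps.

34 rps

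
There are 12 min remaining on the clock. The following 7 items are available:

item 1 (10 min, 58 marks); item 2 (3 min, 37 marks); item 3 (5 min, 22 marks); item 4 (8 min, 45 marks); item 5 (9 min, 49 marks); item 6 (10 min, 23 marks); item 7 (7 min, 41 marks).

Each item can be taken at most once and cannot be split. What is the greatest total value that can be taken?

86 marks

Check high-value combinations within 12 min:
- item 2+item 5: time 3+9=12, value 37+49=86
- item 2+item 4: time 3+8=11, value 37+45=82
- item 2+item 7: time 3+7=10, value 37+41=78
- item 3+item 7: time 5+7=12, value 22+41=63
Best: 86 marks.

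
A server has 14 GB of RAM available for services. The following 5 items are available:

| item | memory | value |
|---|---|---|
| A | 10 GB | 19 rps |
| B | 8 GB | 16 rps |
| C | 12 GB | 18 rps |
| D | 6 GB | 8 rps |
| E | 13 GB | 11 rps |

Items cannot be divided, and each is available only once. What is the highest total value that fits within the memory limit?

24 rps

This is a 0/1 knapsack; check combinations near the capacity.
- B+D: memory 8+6=14, value 16+8=24
- A: memory 10, value 19
- C: memory 12, value 18
Best: 24 rps.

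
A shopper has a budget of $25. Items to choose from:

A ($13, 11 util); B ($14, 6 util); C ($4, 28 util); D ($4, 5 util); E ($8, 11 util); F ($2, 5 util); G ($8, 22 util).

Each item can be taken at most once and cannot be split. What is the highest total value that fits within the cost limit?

Check high-value combinations within $25:
- C+E+F+G: cost 4+8+2+8=22, value 28+11+5+22=66
- C+D+E+G: cost 4+4+8+8=24, value 28+5+11+22=66
- C+E+G: cost 4+8+8=20, value 28+11+22=61
- A+C+G: cost 13+4+8=25, value 11+28+22=61
Best: 66 util.

66 util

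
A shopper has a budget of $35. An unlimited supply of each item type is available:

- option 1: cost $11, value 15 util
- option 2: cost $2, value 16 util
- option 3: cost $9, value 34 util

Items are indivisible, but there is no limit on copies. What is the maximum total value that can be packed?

272 util

Best value-per-unit is option 2 at 16/2, and filling with it alone uses cost 17×2=34. No mix of the others beats 17×16 = 272.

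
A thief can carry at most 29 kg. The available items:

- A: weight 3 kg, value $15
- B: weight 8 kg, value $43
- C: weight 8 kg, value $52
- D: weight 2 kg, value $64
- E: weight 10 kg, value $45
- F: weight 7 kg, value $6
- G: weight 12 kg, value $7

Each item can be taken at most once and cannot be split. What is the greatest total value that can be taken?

Check high-value combinations within 29 kg:
- B+C+D+E: weight 8+8+2+10=28, value 43+52+64+45=204
- A+B+C+D+F: weight 3+8+8+2+7=28, value 15+43+52+64+6=180
- A+C+D+E: weight 3+8+2+10=23, value 15+52+64+45=176
- A+B+C+D: weight 3+8+8+2=21, value 15+43+52+64=174
- A+B+D+E: weight 3+8+2+10=23, value 15+43+64+45=167
Best: $204.

$204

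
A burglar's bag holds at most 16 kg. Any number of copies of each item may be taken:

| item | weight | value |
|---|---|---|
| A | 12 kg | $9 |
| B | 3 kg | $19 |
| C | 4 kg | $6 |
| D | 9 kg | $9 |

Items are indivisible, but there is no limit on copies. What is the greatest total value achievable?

Best value-per-unit is B at 19/3, and filling with it alone uses weight 5×3=15. No mix of the others beats 5×19 = 95.

$95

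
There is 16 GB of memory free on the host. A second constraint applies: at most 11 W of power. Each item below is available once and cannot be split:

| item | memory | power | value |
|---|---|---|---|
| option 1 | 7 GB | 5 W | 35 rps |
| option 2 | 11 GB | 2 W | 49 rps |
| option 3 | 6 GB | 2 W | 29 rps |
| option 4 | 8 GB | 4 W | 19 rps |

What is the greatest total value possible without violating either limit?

Feasible sets respecting both limits:
- option 1+option 3: memory 13, power 7, value 64
- option 1+option 4: memory 15, power 9, value 54
- option 2: memory 11, power 2, value 49
Best: 64 rps.

64 rps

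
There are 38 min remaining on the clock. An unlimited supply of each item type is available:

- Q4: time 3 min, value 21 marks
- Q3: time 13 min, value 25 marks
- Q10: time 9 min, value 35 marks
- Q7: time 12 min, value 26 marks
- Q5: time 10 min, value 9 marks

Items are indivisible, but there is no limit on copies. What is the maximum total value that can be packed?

Best value-per-unit is Q4 at 21/3, and filling with it alone uses time 12×3=36. No mix of the others beats 12×21 = 252.

252 marks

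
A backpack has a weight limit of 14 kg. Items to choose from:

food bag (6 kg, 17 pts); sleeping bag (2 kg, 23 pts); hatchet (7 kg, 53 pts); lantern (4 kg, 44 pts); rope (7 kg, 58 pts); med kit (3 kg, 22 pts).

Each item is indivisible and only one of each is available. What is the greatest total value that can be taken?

Check high-value combinations within 14 kg:
- sleeping bag+lantern+rope: weight 2+4+7=13, value 23+44+58=125
- lantern+rope+med kit: weight 4+7+3=14, value 44+58+22=124
- sleeping bag+hatchet+lantern: weight 2+7+4=13, value 23+53+44=120
- hatchet+lantern+med kit: weight 7+4+3=14, value 53+44+22=119
Best: 125 pts.

125 pts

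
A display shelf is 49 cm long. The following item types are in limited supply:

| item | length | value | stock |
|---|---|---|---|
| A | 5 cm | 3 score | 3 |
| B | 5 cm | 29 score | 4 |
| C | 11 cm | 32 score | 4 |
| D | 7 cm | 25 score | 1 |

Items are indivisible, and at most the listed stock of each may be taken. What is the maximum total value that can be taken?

205 score

Best selections within length 49 and stock limits:
- 4×B + 2×C + 1×D: length 49, value 205
- 1×A + 4×B + 2×C: length 47, value 183
- 3×B + 3×C: length 48, value 183
- 4×B + 2×C: length 42, value 180
Best: 205 score.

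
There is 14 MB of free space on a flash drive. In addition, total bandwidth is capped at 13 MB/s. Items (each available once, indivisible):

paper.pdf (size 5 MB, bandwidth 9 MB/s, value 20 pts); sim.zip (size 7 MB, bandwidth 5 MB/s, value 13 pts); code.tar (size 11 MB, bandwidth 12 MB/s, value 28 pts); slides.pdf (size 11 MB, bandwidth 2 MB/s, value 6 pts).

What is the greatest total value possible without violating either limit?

Feasible sets respecting both limits:
- code.tar: size 11, bandwidth 12, value 28
- paper.pdf: size 5, bandwidth 9, value 20
- sim.zip: size 7, bandwidth 5, value 13
- slides.pdf: size 11, bandwidth 2, value 6
Best: 28 pts.

28 pts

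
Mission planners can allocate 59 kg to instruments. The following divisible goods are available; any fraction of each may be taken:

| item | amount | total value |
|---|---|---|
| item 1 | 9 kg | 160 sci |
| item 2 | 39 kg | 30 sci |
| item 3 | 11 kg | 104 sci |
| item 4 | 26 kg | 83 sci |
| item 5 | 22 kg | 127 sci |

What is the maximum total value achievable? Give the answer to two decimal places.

445.27

Take in order of value per unit:
- item 1 (160/9 per unit): all 9 → value 160, running total 160.00
- item 3 (104/11 per unit): all 11 → value 104, running total 264.00
- item 5 (127/22 per unit): all 22 → value 127, running total 391.00
- item 4 (83/26 per unit): 17 of 26 → value 17×83/26 = 54.2692, running total 445.27
Total 445.27.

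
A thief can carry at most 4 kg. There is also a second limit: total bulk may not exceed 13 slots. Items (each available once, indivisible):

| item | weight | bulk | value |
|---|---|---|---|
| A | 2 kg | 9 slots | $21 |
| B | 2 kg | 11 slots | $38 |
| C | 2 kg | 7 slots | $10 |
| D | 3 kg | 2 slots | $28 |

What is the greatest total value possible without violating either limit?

$38

Feasible sets respecting both limits:
- B: weight 2, bulk 11, value 38
- D: weight 3, bulk 2, value 28
- A: weight 2, bulk 9, value 21
Best: $38.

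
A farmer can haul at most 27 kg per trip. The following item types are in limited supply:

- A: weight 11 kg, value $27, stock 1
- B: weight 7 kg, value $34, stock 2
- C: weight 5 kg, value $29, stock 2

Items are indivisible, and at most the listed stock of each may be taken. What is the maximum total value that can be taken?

Best selections within weight 27 and stock limits:
- 2×B + 2×C: weight 24, value 126
- 2×B + 1×C: weight 19, value 97
Best: $126.

$126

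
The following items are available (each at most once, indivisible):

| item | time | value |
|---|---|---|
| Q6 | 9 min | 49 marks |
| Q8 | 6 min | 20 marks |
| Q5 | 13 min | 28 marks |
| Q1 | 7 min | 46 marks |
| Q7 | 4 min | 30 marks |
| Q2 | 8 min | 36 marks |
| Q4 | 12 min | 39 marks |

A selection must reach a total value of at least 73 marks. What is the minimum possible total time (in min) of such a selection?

Subsets with value ≥ 73, sorted by total time:
- Q1+Q7: time 11, value 76
- Q6+Q7: time 13, value 79
- Q1+Q2: time 15, value 82
Minimum time: 11 min.

11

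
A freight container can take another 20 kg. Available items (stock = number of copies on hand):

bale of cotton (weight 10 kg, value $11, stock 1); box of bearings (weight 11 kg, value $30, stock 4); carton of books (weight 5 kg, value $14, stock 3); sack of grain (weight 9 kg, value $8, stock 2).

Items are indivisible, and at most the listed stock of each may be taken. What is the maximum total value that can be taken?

$44

Top feasible selections:
- 1×box of bearings + 1×carton of books: weight 16, value 44
- 3×carton of books: weight 15, value 42
- 1×bale of cotton + 2×carton of books: weight 20, value 39
- 1×box of bearings + 1×sack of grain: weight 20, value 38
Best: $44.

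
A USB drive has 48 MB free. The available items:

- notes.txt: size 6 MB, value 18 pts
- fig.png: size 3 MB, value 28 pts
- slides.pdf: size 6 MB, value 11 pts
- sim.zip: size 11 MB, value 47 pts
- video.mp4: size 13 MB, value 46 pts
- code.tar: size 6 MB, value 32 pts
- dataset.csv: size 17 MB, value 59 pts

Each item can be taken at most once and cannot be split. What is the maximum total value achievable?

184 pts

Check high-value combinations within 48 MB:
- notes.txt+fig.png+sim.zip+code.tar+dataset.csv: size 6+3+11+6+17=43, value 18+28+47+32+59=184
- sim.zip+video.mp4+code.tar+dataset.csv: size 11+13+6+17=47, value 47+46+32+59=184
- notes.txt+fig.png+video.mp4+code.tar+dataset.csv: size 6+3+13+6+17=45, value 18+28+46+32+59=183
- notes.txt+fig.png+slides.pdf+sim.zip+video.mp4+code.tar: size 6+3+6+11+13+6=45, value 18+28+11+47+46+32=182
- fig.png+sim.zip+video.mp4+dataset.csv: size 3+11+13+17=44, value 28+47+46+59=180
Best: 184 pts.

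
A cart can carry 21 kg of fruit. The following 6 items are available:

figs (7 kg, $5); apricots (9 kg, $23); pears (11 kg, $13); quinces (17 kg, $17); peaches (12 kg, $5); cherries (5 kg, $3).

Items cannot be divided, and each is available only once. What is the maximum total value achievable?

This is a 0/1 knapsack; check combinations near the capacity.
- apricots+pears: weight 9+11=20, value 23+13=36
- figs+apricots+cherries: weight 7+9+5=21, value 5+23+3=31
- figs+apricots: weight 7+9=16, value 5+23=28
Best: $36.

$36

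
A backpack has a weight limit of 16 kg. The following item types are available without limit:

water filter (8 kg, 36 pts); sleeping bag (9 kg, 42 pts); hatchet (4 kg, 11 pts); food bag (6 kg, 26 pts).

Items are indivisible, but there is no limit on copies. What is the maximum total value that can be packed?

72 pts

Best value-per-unit is sleeping bag at 42/9; filling with it alone gives 1×42 = 42.
Optimal mix: 2×water filter → weight 16, value 72.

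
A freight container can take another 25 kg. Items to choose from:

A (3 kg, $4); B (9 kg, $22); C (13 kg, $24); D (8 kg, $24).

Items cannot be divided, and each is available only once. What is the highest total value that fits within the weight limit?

$52

This is a 0/1 knapsack; check combinations near the capacity.
- A+C+D: weight 3+13+8=24, value 4+24+24=52
- A+B+D: weight 3+9+8=20, value 4+22+24=50
- A+B+C: weight 3+9+13=25, value 4+22+24=50
- C+D: weight 13+8=21, value 24+24=48
- B+D: weight 9+8=17, value 22+24=46
Best: $52.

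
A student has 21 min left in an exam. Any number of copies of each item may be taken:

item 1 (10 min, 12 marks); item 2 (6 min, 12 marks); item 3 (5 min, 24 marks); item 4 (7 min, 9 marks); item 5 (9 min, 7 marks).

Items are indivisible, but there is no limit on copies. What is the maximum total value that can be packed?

Best value-per-unit is item 3 at 24/5, and filling with it alone uses time 4×5=20. No mix of the others beats 4×24 = 96.

96 marks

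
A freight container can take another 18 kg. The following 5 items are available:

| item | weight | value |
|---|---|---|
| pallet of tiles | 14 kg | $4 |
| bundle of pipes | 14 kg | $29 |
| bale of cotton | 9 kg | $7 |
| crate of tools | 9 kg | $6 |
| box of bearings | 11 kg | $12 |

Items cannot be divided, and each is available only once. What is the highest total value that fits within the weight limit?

This is a 0/1 knapsack; check combinations near the capacity.
- bundle of pipes: weight 14, value 29
- bale of cotton+crate of tools: weight 9+9=18, value 7+6=13
- box of bearings: weight 11, value 12
Best: $29.

$29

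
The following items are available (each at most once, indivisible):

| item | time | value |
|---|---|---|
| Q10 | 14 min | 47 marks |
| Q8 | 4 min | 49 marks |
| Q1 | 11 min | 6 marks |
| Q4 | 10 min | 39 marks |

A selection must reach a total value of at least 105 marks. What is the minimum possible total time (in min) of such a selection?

28

Subsets with value ≥ 105, sorted by total time:
- Q10+Q8+Q4: time 28, value 135
- Q10+Q8+Q1+Q4: time 39, value 141
Minimum time: 28 min.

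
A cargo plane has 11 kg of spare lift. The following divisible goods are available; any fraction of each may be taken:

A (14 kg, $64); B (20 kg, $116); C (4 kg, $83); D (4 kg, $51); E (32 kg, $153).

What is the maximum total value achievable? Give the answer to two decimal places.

Take in order of value per unit:
- C (83/4 per unit): all 4 → value 83, running total 83.00
- D (51/4 per unit): all 4 → value 51, running total 134.00
- B (116/20 per unit): 3 of 20 → value 3×116/20 = 17.4000, running total 151.40
Total 151.40.

151.40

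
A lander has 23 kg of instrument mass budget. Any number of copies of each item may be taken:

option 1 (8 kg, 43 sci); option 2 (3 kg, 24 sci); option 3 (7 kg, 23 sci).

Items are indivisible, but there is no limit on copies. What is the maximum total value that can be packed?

168 sci

Best value-per-unit is option 2 at 24/3, and filling with it alone uses mass 7×3=21. No mix of the others beats 7×24 = 168.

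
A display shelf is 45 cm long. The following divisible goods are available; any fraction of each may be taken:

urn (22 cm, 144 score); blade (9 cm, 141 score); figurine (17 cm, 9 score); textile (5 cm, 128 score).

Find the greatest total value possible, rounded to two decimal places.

Take in order of value per unit:
- textile (128/5 per unit): all 5 → value 128, running total 128.00
- blade (141/9 per unit): all 9 → value 141, running total 269.00
- urn (144/22 per unit): all 22 → value 144, running total 413.00
- figurine (9/17 per unit): 9 of 17 → value 9×9/17 = 4.7647, running total 417.76
Total 417.76.

417.76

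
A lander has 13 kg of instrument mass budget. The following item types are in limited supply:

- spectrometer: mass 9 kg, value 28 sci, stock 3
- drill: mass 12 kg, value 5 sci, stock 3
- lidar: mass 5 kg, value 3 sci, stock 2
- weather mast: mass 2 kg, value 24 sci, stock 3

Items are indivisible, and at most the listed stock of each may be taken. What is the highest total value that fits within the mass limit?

Best selections within mass 13 and stock limits:
- 1×spectrometer + 2×weather mast: mass 13, value 76
- 1×lidar + 3×weather mast: mass 11, value 75
- 3×weather mast: mass 6, value 72
- 1×spectrometer + 1×weather mast: mass 11, value 52
Best: 76 sci.

76 sci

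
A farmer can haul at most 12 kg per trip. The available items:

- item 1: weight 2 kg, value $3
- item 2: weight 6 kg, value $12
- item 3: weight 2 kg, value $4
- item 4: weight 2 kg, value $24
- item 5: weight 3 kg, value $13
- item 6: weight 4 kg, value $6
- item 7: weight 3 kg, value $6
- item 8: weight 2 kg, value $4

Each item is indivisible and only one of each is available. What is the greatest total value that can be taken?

$51

Check high-value combinations within 12 kg:
- item 3+item 4+item 5+item 7+item 8: weight 2+2+3+3+2=12, value 4+24+13+6+4=51
- item 1+item 3+item 4+item 5+item 7: weight 2+2+2+3+3=12, value 3+4+24+13+6=50
- item 1+item 4+item 5+item 7+item 8: weight 2+2+3+3+2=12, value 3+24+13+6+4=50
- item 2+item 4+item 5: weight 6+2+3=11, value 12+24+13=49
Best: $51.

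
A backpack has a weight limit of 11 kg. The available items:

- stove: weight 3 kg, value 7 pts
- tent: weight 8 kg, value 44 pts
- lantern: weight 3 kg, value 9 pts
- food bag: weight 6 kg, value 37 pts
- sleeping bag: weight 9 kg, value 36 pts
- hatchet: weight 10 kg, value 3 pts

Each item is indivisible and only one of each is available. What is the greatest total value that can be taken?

This is a 0/1 knapsack; check combinations near the capacity.
- tent+lantern: weight 8+3=11, value 44+9=53
- stove+tent: weight 3+8=11, value 7+44=51
- lantern+food bag: weight 3+6=9, value 9+37=46
- tent: weight 8, value 44
- stove+food bag: weight 3+6=9, value 7+37=44
Best: 53 pts.

53 pts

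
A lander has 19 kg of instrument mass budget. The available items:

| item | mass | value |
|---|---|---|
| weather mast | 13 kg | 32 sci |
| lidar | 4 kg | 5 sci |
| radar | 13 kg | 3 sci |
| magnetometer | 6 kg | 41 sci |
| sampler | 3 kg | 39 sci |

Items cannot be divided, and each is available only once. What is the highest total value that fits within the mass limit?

85 sci

This is a 0/1 knapsack; check combinations near the capacity.
- lidar+magnetometer+sampler: mass 4+6+3=13, value 5+41+39=85
- magnetometer+sampler: mass 6+3=9, value 41+39=80
- weather mast+magnetometer: mass 13+6=19, value 32+41=73
- weather mast+sampler: mass 13+3=16, value 32+39=71
Best: 85 sci.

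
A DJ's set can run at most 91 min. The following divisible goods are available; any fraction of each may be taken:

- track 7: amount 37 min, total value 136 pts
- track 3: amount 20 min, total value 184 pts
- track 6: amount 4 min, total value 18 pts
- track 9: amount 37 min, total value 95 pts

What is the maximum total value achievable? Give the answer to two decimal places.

415.03

Take in order of value per unit:
- track 3 (184/20 per unit): all 20 → value 184, running total 184.00
- track 6 (18/4 per unit): all 4 → value 18, running total 202.00
- track 7 (136/37 per unit): all 37 → value 136, running total 338.00
- track 9 (95/37 per unit): 30 of 37 → value 30×95/37 = 77.0270, running total 415.03
Total 415.03.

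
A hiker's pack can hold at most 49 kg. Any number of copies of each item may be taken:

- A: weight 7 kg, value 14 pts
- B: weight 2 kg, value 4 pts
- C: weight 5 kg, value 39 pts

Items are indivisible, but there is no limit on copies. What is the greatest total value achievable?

Best value-per-unit is C at 39/5; filling with it alone gives 9×39 = 351.
Optimal mix: 2×B + 9×C → weight 49, value 359.

359 pts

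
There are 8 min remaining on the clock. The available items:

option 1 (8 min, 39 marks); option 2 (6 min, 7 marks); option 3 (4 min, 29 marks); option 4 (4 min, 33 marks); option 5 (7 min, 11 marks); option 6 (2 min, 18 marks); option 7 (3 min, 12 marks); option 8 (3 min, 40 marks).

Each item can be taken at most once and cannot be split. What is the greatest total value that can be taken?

This is a 0/1 knapsack; check combinations near the capacity.
- option 4+option 8: time 4+3=7, value 33+40=73
- option 6+option 7+option 8: time 2+3+3=8, value 18+12+40=70
- option 3+option 8: time 4+3=7, value 29+40=69
Best: 73 marks.

73 marks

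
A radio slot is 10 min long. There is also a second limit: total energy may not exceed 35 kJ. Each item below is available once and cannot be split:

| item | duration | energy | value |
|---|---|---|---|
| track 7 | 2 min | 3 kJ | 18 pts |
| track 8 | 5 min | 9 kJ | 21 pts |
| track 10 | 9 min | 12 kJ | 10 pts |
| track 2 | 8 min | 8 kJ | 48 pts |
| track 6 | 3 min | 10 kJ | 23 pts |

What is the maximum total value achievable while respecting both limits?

Feasible sets respecting both limits:
- track 7+track 2: duration 10, energy 11, value 66
- track 7+track 8+track 6: duration 10, energy 22, value 62
- track 2: duration 8, energy 8, value 48
Best: 66 pts.

66 pts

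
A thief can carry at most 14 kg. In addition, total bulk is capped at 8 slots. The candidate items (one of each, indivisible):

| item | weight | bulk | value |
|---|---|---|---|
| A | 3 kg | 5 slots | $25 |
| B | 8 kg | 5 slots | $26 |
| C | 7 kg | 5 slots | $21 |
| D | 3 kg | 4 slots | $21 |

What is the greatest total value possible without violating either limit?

Feasible sets respecting both limits:
- B: weight 8, bulk 5, value 26
- A: weight 3, bulk 5, value 25
- C: weight 7, bulk 5, value 21
Best: $26.

$26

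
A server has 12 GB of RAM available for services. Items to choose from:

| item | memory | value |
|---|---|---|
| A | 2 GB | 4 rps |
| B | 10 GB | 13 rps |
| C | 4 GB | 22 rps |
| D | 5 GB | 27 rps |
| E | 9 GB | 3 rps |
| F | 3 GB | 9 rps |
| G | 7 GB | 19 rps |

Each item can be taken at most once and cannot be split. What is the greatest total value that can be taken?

58 rps

Check high-value combinations within 12 GB:
- C+D+F: memory 4+5+3=12, value 22+27+9=58
- A+C+D: memory 2+4+5=11, value 4+22+27=53
- C+D: memory 4+5=9, value 22+27=49
Best: 58 rps.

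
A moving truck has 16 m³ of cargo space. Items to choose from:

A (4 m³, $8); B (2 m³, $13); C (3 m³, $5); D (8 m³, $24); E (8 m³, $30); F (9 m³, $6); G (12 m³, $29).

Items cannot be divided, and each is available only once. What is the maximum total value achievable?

$54

Check high-value combinations within 16 m³:
- D+E: volume 8+8=16, value 24+30=54
- A+B+E: volume 4+2+8=14, value 8+13+30=51
- B+C+E: volume 2+3+8=13, value 13+5+30=48
- A+B+D: volume 4+2+8=14, value 8+13+24=45
- B+E: volume 2+8=10, value 13+30=43
Best: $54.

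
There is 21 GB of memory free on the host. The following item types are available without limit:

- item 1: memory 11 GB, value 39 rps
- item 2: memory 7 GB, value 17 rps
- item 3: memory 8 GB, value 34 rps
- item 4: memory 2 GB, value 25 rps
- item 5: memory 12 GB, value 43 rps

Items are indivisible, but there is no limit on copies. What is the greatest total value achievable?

250 rps

Best value-per-unit is item 4 at 25/2, and filling with it alone uses memory 10×2=20. No mix of the others beats 10×25 = 250.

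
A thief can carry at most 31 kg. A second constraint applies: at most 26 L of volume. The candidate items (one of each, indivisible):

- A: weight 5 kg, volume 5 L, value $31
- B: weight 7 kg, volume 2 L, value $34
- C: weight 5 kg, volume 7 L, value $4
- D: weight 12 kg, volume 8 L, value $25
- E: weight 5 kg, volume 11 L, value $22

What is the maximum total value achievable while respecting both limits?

$112

Feasible sets respecting both limits:
- A+B+D+E: weight 29, volume 26, value 112
- A+B+C+D: weight 29, volume 22, value 94
- A+B+C+E: weight 22, volume 25, value 91
Best: $112.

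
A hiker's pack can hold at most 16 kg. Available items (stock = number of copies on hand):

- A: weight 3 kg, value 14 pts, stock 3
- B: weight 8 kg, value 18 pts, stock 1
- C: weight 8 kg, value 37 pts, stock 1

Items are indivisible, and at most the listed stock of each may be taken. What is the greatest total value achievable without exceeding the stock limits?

65 pts

Top feasible selections:
- 2×A + 1×C: weight 14, value 65
- 1×B + 1×C: weight 16, value 55
- 1×A + 1×C: weight 11, value 51
- 2×A + 1×B: weight 14, value 46
Best: 65 pts.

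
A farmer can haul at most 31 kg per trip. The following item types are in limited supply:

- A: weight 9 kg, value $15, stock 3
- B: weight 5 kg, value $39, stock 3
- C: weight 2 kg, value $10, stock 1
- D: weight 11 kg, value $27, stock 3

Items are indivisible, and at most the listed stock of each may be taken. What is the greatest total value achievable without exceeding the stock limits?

Best selections within weight 31 and stock limits:
- 3×B + 1×C + 1×D: weight 28, value 154
- 3×B + 1×D: weight 26, value 144
- 1×A + 3×B + 1×C: weight 26, value 142
- 1×A + 3×B: weight 24, value 132
Best: $154.

$154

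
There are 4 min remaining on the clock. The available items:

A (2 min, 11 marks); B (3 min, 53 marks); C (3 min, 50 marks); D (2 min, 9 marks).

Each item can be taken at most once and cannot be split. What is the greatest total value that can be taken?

Check high-value combinations within 4 min:
- B: time 3, value 53
- C: time 3, value 50
- A+D: time 2+2=4, value 11+9=20
- A: time 2, value 11
Best: 53 marks.

53 marks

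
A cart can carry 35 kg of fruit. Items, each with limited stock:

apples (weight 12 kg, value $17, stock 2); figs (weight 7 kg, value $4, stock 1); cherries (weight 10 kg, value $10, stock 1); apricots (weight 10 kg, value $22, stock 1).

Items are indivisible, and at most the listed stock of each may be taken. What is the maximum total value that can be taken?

$56

Best selections within weight 35 and stock limits:
- 2×apples + 1×apricots: weight 34, value 56
- 1×apples + 1×cherries + 1×apricots: weight 32, value 49
- 2×apples + 1×cherries: weight 34, value 44
Best: $56.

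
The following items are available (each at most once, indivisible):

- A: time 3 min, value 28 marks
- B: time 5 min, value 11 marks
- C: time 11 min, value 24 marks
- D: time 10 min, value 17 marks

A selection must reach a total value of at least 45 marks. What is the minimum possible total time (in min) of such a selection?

13

Subsets with value ≥ 45, sorted by total time:
- A+D: time 13, value 45
- A+C: time 14, value 52
- A+B+D: time 18, value 56
- A+B+C: time 19, value 63
Minimum time: 13 min.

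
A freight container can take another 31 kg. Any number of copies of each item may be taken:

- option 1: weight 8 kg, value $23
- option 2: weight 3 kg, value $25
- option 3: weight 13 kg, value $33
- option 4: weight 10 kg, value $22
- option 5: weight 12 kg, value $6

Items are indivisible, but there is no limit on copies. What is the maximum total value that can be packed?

Best value-per-unit is option 2 at 25/3, and filling with it alone uses weight 10×3=30. No mix of the others beats 10×25 = 250.

$250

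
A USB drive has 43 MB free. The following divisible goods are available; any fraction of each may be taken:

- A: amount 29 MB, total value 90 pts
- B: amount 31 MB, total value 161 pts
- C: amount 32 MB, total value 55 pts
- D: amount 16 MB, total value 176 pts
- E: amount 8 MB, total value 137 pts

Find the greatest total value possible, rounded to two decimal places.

411.68

Take in order of value per unit:
- E (137/8 per unit): all 8 → value 137, running total 137.00
- D (176/16 per unit): all 16 → value 176, running total 313.00
- B (161/31 per unit): 19 of 31 → value 19×161/31 = 98.6774, running total 411.68
Total 411.68.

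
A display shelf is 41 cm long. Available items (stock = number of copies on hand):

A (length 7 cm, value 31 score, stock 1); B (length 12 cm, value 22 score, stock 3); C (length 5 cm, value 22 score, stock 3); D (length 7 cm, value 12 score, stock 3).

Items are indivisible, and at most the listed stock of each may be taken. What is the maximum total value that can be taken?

Best selections within length 41 and stock limits:
- 1×A + 1×B + 3×C + 1×D: length 41, value 131
- 1×A + 3×C + 2×D: length 36, value 121
- 1×A + 1×B + 3×C: length 34, value 119
- 1×A + 2×B + 2×C: length 41, value 119
Best: 131 score.

131 score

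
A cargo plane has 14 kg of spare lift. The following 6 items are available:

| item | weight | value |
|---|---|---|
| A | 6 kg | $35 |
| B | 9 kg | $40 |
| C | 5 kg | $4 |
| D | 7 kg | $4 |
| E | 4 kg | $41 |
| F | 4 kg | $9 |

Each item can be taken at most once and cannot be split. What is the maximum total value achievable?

$85

This is a 0/1 knapsack; check combinations near the capacity.
- A+E+F: weight 6+4+4=14, value 35+41+9=85
- B+E: weight 9+4=13, value 40+41=81
- A+E: weight 6+4=10, value 35+41=76
- C+E+F: weight 5+4+4=13, value 4+41+9=54
Best: $85.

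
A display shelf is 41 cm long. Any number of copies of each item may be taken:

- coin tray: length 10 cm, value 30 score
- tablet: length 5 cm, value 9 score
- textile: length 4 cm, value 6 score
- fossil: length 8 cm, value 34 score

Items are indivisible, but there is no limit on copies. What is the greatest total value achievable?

170 score

Best value-per-unit is fossil at 34/8, and filling with it alone uses length 5×8=40. No mix of the others beats 5×34 = 170.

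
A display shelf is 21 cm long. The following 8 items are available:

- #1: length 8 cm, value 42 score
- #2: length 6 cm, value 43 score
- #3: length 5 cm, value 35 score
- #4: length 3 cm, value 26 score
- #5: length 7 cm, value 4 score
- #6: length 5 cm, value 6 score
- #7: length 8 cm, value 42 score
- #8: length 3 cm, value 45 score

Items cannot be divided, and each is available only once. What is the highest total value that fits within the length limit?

156 score

Check high-value combinations within 21 cm:
- #1+#2+#4+#8: length 8+6+3+3=20, value 42+43+26+45=156
- #2+#4+#7+#8: length 6+3+8+3=20, value 43+26+42+45=156
- #2+#3+#4+#8: length 6+5+3+3=17, value 43+35+26+45=149
Best: 156 score.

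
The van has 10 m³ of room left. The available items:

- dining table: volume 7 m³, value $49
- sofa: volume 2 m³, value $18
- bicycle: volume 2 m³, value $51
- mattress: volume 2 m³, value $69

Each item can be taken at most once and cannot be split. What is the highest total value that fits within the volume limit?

Check high-value combinations within 10 m³:
- sofa+bicycle+mattress: volume 2+2+2=6, value 18+51+69=138
- bicycle+mattress: volume 2+2=4, value 51+69=120
- dining table+mattress: volume 7+2=9, value 49+69=118
- dining table+bicycle: volume 7+2=9, value 49+51=100
- sofa+mattress: volume 2+2=4, value 18+69=87
Best: $138.

$138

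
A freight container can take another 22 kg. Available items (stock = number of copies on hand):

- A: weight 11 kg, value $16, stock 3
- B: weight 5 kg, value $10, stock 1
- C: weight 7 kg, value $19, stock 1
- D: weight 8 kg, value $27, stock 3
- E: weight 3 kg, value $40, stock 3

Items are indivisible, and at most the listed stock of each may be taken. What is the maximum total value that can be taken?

Best selections within weight 22 and stock limits:
- 1×B + 1×D + 3×E: weight 22, value 157
- 1×B + 1×C + 3×E: weight 21, value 149
- 1×D + 3×E: weight 17, value 147
- 1×C + 3×E: weight 16, value 139
Best: $157.

$157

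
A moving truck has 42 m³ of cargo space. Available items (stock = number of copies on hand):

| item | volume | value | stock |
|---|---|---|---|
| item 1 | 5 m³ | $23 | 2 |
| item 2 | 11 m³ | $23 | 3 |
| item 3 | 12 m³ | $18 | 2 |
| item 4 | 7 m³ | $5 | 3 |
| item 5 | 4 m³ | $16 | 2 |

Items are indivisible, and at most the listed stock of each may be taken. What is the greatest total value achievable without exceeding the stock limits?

Top feasible selections:
- 2×item 1 + 2×item 2 + 2×item 5: volume 40, value 124
- 2×item 1 + 1×item 2 + 1×item 3 + 2×item 5: volume 41, value 119
Best: $124.

$124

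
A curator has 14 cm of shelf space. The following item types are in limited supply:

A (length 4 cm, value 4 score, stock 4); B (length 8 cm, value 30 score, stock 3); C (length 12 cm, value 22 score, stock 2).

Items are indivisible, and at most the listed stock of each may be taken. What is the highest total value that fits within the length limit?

34 score

Top feasible selections:
- 1×A + 1×B: length 12, value 34
- 1×B: length 8, value 30
- 1×C: length 12, value 22
- 3×A: length 12, value 12
Best: 34 score.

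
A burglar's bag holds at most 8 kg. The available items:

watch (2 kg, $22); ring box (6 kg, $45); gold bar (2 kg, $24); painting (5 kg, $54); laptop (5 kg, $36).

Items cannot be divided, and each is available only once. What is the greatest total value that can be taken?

Check high-value combinations within 8 kg:
- gold bar+painting: weight 2+5=7, value 24+54=78
- watch+painting: weight 2+5=7, value 22+54=76
- ring box+gold bar: weight 6+2=8, value 45+24=69
- watch+ring box: weight 2+6=8, value 22+45=67
Best: $78.

$78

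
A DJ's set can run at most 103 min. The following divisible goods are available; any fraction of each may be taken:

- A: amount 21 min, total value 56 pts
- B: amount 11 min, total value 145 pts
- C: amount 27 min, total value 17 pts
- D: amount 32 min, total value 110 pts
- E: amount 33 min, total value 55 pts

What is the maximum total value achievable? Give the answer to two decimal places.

369.78

Take in order of value per unit:
- B (145/11 per unit): all 11 → value 145, running total 145.00
- D (110/32 per unit): all 32 → value 110, running total 255.00
- A (56/21 per unit): all 21 → value 56, running total 311.00
- E (55/33 per unit): all 33 → value 55, running total 366.00
- C (17/27 per unit): 6 of 27 → value 6×17/27 = 3.7778, running total 369.78
Total 369.78.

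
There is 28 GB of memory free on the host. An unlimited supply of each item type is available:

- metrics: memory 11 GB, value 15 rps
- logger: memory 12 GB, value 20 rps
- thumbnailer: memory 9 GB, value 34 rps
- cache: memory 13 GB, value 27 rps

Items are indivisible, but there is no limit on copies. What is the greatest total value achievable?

Best value-per-unit is thumbnailer at 34/9, and filling with it alone uses memory 3×9=27. No mix of the others beats 3×34 = 102.

102 rps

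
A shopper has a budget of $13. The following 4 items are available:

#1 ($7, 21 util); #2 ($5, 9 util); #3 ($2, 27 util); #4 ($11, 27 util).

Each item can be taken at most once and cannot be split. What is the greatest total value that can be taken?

Check high-value combinations within $13:
- #3+#4: cost 2+11=13, value 27+27=54
- #1+#3: cost 7+2=9, value 21+27=48
- #2+#3: cost 5+2=7, value 9+27=36
Best: 54 util.

54 util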